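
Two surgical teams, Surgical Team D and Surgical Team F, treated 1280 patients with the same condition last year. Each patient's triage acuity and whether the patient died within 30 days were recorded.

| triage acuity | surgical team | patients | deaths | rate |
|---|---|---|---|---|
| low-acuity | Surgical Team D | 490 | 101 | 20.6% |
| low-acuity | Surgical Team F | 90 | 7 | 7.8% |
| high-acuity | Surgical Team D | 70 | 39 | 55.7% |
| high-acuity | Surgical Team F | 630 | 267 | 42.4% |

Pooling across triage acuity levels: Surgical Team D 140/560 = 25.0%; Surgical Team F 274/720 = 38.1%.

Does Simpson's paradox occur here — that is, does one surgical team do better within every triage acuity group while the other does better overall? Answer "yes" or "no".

Within each triage acuity level (low-acuity 20.6% vs 7.8%; high-acuity 55.7% vs 42.4%), Surgical Team F has the lower rate every time. Pooled: 25.0% vs 38.1% — Surgical Team D has the lower rate overall. The two comparisons disagree.

yes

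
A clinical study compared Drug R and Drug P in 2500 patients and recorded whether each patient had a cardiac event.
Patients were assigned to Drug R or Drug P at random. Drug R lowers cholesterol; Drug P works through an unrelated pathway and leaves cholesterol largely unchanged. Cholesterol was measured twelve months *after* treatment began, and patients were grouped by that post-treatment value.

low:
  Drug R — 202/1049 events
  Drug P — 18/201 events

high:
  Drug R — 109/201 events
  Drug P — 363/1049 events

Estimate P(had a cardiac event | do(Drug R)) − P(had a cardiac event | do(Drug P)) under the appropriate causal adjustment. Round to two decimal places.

Within every cholesterol level Drug P has the lower rate, yet pooled Drug R does — Simpson's reversal.
Cholesterol is recorded after the drug and is itself shifted by it — it sits on the causal path from drug to outcome. Conditioning on a mediator would strip out part of the effect we want; the pooled comparison gives the total causal effect.
The causal difference is the pooled difference: 0.249 − 0.305 = -0.056.

-0.06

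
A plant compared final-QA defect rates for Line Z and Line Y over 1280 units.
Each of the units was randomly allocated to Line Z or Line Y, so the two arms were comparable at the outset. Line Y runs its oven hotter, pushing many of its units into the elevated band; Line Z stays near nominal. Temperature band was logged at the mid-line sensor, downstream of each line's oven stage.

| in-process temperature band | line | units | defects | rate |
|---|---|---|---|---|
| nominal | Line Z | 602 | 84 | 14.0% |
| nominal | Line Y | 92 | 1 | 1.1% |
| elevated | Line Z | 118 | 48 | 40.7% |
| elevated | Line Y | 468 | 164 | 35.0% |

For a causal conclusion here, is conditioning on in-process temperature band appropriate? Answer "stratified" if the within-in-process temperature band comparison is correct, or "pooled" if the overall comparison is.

pooled

In-process temperature band is downstream of the line. One should not condition on a consequence of treatment, so the overall rates are the right comparison.
Pooled: Line Z 18.3% vs Line Y 29.5%; Line Z is lower overall.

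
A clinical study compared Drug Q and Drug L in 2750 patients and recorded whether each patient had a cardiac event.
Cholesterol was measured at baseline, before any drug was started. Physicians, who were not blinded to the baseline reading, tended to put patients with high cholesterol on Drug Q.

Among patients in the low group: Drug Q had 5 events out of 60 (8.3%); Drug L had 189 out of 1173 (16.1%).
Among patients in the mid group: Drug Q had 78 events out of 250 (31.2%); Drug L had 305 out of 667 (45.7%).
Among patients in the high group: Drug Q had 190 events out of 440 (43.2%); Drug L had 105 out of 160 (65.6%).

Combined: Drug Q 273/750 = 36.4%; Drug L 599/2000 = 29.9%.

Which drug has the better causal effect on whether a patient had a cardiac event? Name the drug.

Drug Q

Drug Q is lower inside every cholesterol stratum but Drug L is lower in aggregate. Whether to stratify depends on how cholesterol relates to the drug.
Cholesterol satisfies the back-door criterion: it is not a descendant of the drug, and it blocks the spurious path from drug to outcome. Adjusting for it (i.e., using the within-cholesterol rates) gives the causal effect.
Within each level — low: 8.3% vs 16.1%; mid: 31.2% vs 45.7%; high: 43.2% vs 65.6% — Drug Q is lower every time.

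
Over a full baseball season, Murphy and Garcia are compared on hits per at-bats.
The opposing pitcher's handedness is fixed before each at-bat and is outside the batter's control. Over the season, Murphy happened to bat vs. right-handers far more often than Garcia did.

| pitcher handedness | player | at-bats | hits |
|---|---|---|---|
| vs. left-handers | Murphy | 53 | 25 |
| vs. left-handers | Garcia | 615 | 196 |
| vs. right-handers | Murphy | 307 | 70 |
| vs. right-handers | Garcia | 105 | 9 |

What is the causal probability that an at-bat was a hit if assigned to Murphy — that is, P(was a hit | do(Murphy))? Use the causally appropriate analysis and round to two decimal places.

0.38

Pitcher handedness satisfies the back-door criterion: it is not a descendant of the player, and it blocks the spurious path from player to outcome. Adjusting for it (i.e., using the within-pitcher handedness rates) gives the causal effect.
Standardising Murphy to the population pitcher handedness mix: 0.619·25/53 + 0.381·70/307 = 0.379.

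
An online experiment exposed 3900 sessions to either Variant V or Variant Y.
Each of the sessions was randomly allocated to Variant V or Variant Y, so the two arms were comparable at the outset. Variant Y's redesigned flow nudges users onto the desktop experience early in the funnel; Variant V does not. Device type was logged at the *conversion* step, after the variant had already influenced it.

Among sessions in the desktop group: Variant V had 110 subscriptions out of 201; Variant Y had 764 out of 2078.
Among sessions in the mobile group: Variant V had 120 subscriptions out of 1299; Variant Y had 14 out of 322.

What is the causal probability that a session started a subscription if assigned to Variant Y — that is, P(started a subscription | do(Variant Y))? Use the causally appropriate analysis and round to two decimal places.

The stratified and pooled comparisons disagree (Variant V wins within each device type; Variant Y wins overall), so the answer turns on the causal role of device type.
Device type is recorded after the variant and is itself shifted by it — it sits on the causal path from variant to outcome. Conditioning on a mediator would strip out part of the effect we want; the pooled comparison gives the total causal effect.
So P(outcome | do(Variant Y)) is just the pooled rate for Variant Y: 778/2400 = 0.324.

0.32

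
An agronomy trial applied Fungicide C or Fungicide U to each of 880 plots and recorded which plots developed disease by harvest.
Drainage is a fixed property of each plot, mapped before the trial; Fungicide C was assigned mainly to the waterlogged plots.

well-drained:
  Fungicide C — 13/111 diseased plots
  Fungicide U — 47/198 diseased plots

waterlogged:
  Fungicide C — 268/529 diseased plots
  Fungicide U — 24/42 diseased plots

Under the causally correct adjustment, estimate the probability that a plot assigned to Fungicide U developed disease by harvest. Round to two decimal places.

Within every field drainage level Fungicide C has the lower rate, yet pooled Fungicide U does — Simpson's reversal.
Field drainage satisfies the back-door criterion: it is not a descendant of the fungicide, and it blocks the spurious path from fungicide to outcome. Adjusting for it (i.e., using the within-field drainage rates) gives the causal effect.
Standardising Fungicide U to the population field drainage mix: 0.351·47/198 + 0.649·24/42 = 0.454.

0.45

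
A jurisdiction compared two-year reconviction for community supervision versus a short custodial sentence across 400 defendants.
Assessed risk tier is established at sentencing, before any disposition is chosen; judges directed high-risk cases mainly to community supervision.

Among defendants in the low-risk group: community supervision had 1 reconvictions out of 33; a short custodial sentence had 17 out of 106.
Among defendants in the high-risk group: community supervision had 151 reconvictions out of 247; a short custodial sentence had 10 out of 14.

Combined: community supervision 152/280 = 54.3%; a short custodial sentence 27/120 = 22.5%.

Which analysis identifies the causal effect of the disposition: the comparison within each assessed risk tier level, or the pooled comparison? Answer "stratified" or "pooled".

Within every assessed risk tier level community supervision has the lower rate, yet pooled a short custodial sentence does — Simpson's reversal.
Since assessed risk tier is a pre-existing factor (not a product of the disposition) and it affects the outcome on its own, it is a confounder. The stratified rates, not the pooled rate, identify the causal effect.
Within each level — low-risk: 3.0% vs 16.0%; high-risk: 61.1% vs 71.4% — community supervision is lower every time.

stratified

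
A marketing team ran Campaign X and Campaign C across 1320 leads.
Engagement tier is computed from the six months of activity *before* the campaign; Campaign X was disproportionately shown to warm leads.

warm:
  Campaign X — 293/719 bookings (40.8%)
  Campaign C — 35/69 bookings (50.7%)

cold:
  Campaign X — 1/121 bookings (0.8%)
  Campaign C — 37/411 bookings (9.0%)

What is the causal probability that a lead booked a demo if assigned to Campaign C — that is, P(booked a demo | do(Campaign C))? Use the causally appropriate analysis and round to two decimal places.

Engagement tier is set before the campaign has any effect — it is not caused by the campaign — and it independently drives the outcome. That makes it a confounder, so the causal comparison is within engagement tier levels.
Standardising Campaign C to the population engagement tier mix: 0.597·35/69 + 0.403·37/411 = 0.339.

0.34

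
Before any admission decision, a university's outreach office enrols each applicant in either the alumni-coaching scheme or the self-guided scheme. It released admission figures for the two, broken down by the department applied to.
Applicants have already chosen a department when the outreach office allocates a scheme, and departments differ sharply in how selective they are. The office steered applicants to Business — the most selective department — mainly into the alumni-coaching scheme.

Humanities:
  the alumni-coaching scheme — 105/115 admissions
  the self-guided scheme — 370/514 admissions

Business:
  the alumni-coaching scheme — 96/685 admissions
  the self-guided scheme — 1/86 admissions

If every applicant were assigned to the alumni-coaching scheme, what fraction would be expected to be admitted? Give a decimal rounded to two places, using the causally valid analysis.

Within every department level the alumni-coaching scheme has the higher rate, yet pooled the self-guided scheme does — Simpson's reversal.
Department is set before the outreach scheme has any effect — it is not caused by the outreach scheme — and it independently drives the outcome. That makes it a confounder, so the causal comparison is within department levels.
Standardising the alumni-coaching scheme to the population department mix: 0.449·105/115 + 0.551·96/685 = 0.487.

0.49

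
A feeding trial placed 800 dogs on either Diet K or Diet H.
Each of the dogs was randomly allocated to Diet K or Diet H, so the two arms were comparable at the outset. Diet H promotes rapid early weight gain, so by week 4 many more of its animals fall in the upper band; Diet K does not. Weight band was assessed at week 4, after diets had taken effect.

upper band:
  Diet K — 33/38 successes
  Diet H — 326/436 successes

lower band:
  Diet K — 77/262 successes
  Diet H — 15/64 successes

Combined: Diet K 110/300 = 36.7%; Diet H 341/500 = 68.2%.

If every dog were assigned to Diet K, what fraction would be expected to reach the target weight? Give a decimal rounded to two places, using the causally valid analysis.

The distribution of week-4 weight band is itself part of what the diet does — it is an intermediate outcome. Holding it fixed would remove that part of the effect; the total effect is the pooled difference.
So P(outcome | do(Diet K)) is just the pooled rate for Diet K: 110/300 = 0.367.

0.37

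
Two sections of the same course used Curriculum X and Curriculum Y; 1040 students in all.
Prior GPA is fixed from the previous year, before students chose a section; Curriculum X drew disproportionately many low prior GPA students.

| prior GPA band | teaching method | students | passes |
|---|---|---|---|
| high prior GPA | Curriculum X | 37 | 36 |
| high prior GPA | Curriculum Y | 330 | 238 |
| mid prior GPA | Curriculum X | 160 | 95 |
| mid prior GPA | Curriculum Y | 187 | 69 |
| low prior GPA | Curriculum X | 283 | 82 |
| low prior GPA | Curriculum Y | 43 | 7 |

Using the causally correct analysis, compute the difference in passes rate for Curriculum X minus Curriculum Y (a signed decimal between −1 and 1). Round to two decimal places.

The stratified and pooled comparisons disagree (Curriculum X wins within each prior GPA band; Curriculum Y wins overall), so the answer turns on the causal role of prior GPA band.
Prior GPA band satisfies the back-door criterion: it is not a descendant of the teaching method, and it blocks the spurious path from teaching method to outcome. Adjusting for it (i.e., using the within-prior GPA band rates) gives the causal effect.
Adjusting over the population distribution of prior GPA band: 0.353·(0.973−0.721) + 0.334·(0.594−0.369) + 0.313·(0.290−0.163) = +0.204.

+0.20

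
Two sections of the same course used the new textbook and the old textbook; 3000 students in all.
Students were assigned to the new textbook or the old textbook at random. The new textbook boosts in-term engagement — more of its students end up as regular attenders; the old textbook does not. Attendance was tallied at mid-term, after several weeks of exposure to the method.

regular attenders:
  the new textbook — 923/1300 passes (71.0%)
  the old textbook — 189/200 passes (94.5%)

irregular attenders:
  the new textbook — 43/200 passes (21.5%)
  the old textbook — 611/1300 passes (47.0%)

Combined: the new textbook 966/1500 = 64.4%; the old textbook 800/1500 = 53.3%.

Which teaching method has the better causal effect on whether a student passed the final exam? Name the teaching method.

the new textbook

Mid-term attendance is downstream of the teaching method. One should not condition on a consequence of treatment, so the overall rates are the right comparison.
Pooled: the new textbook 64.4% vs the old textbook 53.3%; the new textbook is higher overall.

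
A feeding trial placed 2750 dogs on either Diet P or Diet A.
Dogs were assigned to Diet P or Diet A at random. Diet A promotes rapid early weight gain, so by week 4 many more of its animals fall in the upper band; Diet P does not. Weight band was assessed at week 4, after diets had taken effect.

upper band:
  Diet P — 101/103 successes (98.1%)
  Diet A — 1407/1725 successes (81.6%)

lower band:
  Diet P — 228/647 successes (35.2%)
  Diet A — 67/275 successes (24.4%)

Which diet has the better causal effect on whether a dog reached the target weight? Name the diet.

Diet A

Within every week-4 weight band level Diet P has the higher rate, yet pooled Diet A does — Simpson's reversal.
Stratifying would compare diets among dogs the diets themselves sorted into week-4 weight band groups — a form of selection on an intermediate. The unconditioned pooled rates give the total causal effect.
Pooled: Diet P 43.9% vs Diet A 73.7%; Diet A is higher overall.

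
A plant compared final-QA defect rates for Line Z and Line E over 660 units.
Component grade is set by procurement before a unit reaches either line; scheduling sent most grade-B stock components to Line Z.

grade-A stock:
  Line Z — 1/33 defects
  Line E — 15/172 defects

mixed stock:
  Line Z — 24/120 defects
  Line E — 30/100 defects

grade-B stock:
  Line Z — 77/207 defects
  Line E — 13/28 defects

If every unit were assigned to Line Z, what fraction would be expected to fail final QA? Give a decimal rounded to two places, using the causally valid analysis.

The stratified and pooled comparisons disagree (Line Z wins within each component grade; Line E wins overall), so the answer turns on the causal role of component grade.
Component grade is set before the line has any effect — it is not caused by the line — and it independently drives the outcome. That makes it a confounder, so the causal comparison is within component grade levels.
Standardising Line Z to the population component grade mix: 0.311·1/33 + 0.333·24/120 + 0.356·77/207 = 0.209.

0.21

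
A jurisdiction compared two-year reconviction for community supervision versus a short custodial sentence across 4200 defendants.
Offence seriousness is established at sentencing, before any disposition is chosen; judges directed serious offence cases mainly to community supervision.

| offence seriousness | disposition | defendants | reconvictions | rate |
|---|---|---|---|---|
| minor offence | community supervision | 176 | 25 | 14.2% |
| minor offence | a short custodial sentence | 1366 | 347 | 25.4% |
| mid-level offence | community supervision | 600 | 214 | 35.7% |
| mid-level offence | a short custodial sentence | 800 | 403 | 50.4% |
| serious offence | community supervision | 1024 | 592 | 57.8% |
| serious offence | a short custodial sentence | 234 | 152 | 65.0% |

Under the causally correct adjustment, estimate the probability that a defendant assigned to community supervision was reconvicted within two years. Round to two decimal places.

community supervision is lower inside every offence seriousness stratum but a short custodial sentence is lower in aggregate. Whether to stratify depends on how offence seriousness relates to the disposition.
Offence seriousness satisfies the back-door criterion: it is not a descendant of the disposition, and it blocks the spurious path from disposition to outcome. Adjusting for it (i.e., using the within-offence seriousness rates) gives the causal effect.
Standardising community supervision to the population offence seriousness mix: 0.367·25/176 + 0.333·214/600 + 0.300·592/1024 = 0.344.

0.34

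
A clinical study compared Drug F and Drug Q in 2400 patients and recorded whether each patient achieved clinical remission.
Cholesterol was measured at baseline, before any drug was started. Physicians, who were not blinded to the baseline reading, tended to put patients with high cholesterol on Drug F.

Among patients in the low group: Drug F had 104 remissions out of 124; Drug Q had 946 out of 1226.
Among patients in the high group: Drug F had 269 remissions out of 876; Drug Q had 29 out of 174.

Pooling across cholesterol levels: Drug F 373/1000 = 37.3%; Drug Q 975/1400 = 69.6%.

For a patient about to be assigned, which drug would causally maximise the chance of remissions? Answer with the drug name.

The stratified and pooled comparisons disagree (Drug F wins within each cholesterol; Drug Q wins overall), so the answer turns on the causal role of cholesterol.
The imbalance in cholesterol arose from how patients were allocated, not from anything the drug did; and cholesterol independently affects the outcome. The pooled gap is confounded — condition on cholesterol.
Within each level — low: 83.9% vs 77.2%; high: 30.7% vs 16.7% — Drug F is higher every time.

Drug F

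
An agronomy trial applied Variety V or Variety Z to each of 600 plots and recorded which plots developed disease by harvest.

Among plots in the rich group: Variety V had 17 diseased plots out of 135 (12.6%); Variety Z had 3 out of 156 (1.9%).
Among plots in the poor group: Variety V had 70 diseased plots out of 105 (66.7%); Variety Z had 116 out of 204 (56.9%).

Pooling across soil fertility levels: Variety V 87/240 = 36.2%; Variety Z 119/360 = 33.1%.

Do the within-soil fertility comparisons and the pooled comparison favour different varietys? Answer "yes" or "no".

Within each soil fertility level (rich 12.6% vs 1.9%; poor 66.7% vs 56.9%), Variety Z has the lower rate every time. Pooled: 36.2% vs 33.1% — Variety Z has the lower rate overall. They agree.

no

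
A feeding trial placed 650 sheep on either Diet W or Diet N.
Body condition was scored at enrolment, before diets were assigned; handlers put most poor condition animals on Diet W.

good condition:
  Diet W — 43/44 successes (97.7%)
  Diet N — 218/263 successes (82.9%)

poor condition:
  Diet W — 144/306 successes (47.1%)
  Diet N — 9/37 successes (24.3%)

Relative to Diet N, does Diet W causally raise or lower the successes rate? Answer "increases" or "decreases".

increases

Within every starting body condition level Diet W has the higher rate, yet pooled Diet N does — Simpson's reversal.
Starting body condition is set before the diet has any effect — it is not caused by the diet — and it independently drives the outcome. That makes it a confounder, so the causal comparison is within starting body condition levels.
Within each level — good condition: 97.7% vs 82.9%; poor condition: 47.1% vs 24.3% — Diet W is higher every time.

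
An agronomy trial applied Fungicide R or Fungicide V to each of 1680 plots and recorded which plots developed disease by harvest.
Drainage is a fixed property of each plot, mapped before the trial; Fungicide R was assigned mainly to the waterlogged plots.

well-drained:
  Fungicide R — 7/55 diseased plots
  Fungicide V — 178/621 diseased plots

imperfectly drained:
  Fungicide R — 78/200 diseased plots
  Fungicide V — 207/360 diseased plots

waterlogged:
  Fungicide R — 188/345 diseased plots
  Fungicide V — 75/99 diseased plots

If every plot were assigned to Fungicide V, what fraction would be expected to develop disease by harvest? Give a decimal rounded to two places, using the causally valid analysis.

The field drainage-specific comparison favours Fungicide R throughout, but the pooled figures favour Fungicide V. The question is whether to condition on field drainage.
Field drainage satisfies the back-door criterion: it is not a descendant of the fungicide, and it blocks the spurious path from fungicide to outcome. Adjusting for it (i.e., using the within-field drainage rates) gives the causal effect.
Standardising Fungicide V to the population field drainage mix: 0.402·178/621 + 0.333·207/360 + 0.264·75/99 = 0.507.

0.51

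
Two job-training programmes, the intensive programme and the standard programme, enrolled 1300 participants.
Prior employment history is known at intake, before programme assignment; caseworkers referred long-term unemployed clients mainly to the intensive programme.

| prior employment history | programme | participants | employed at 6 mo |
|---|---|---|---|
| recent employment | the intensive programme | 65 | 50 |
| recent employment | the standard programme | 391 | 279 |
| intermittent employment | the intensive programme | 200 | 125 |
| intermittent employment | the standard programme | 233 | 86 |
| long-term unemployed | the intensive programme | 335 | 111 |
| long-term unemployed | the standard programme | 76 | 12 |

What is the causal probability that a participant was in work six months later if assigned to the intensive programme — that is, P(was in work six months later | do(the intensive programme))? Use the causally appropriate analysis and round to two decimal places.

0.58

The stratified and pooled comparisons disagree (the intensive programme wins within each prior employment history; the standard programme wins overall), so the answer turns on the causal role of prior employment history.
Prior employment history is set before the programme has any effect — it is not caused by the programme — and it independently drives the outcome. That makes it a confounder, so the causal comparison is within prior employment history levels.
Standardising the intensive programme to the population prior employment history mix: 0.351·50/65 + 0.333·125/200 + 0.316·111/335 = 0.583.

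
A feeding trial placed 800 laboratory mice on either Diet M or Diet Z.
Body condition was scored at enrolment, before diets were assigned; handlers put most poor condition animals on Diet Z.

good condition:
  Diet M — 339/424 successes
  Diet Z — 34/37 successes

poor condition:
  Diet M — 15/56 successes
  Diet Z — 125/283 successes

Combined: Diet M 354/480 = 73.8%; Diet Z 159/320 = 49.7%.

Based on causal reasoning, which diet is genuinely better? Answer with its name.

Diet Z

Diet Z is higher inside every starting body condition stratum but Diet M is higher in aggregate. Whether to stratify depends on how starting body condition relates to the diet.
Starting body condition is set before the diet has any effect — it is not caused by the diet — and it independently drives the outcome. That makes it a confounder, so the causal comparison is within starting body condition levels.
Within each level — good condition: 80.0% vs 91.9%; poor condition: 26.8% vs 44.2% — Diet Z is higher every time.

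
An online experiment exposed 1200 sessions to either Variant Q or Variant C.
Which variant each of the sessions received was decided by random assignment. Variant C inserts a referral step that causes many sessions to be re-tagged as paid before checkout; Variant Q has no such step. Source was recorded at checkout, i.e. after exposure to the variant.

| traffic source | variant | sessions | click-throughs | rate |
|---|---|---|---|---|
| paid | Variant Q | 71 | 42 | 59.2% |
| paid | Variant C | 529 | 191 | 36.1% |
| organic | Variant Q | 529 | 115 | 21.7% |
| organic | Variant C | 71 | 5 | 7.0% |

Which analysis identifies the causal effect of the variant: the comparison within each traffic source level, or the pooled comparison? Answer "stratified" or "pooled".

Traffic source lies on the pathway variant → traffic source → outcome, so adjusting for it blocks the indirect effect. For the total causal effect of variant, use the unadjusted pooled rates.
Pooled: Variant Q 26.2% vs Variant C 32.7%; Variant C is higher overall.

pooled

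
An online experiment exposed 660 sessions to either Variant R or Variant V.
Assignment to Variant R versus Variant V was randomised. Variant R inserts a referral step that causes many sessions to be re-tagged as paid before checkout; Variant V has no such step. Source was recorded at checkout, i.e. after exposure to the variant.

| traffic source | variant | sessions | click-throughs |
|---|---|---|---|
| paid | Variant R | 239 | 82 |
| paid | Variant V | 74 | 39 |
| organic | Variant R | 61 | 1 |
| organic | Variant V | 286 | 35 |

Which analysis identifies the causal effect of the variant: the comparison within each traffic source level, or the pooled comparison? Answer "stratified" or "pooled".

pooled

The stratified and pooled comparisons disagree (Variant V wins within each traffic source; Variant R wins overall), so the answer turns on the causal role of traffic source.
Traffic source is downstream of the variant. One should not condition on a consequence of treatment, so the overall rates are the right comparison.
Pooled: Variant R 27.7% vs Variant V 20.6%; Variant R is higher overall.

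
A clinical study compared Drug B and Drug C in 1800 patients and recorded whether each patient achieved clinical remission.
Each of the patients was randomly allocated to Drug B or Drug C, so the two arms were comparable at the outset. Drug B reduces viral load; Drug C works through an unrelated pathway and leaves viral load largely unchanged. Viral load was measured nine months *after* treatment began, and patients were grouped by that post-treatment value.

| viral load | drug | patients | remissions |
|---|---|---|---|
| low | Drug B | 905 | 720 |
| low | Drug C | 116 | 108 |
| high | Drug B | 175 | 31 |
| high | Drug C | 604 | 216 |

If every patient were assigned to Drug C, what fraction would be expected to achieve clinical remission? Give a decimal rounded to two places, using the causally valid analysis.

The stratified and pooled comparisons disagree (Drug C wins within each viral load; Drug B wins overall), so the answer turns on the causal role of viral load.
The distribution of viral load is itself part of what the drug does — it is an intermediate outcome. Holding it fixed would remove that part of the effect; the total effect is the pooled difference.
So P(outcome | do(Drug C)) is just the pooled rate for Drug C: 324/720 = 0.450.

0.45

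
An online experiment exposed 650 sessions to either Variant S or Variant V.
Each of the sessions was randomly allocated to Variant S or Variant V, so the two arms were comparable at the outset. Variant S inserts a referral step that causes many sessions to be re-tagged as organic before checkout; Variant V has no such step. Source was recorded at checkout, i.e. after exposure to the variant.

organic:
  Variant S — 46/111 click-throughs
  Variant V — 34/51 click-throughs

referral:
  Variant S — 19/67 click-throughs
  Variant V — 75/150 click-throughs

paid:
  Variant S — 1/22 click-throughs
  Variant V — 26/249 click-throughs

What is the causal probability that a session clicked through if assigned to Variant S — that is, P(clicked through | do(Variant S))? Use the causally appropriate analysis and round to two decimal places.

The traffic source-specific comparison favours Variant V throughout, but the pooled figures favour Variant S. The question is whether to condition on traffic source.
Traffic source lies on the pathway variant → traffic source → outcome, so adjusting for it blocks the indirect effect. For the total causal effect of variant, use the unadjusted pooled rates.
So P(outcome | do(Variant S)) is just the pooled rate for Variant S: 66/200 = 0.330.

0.33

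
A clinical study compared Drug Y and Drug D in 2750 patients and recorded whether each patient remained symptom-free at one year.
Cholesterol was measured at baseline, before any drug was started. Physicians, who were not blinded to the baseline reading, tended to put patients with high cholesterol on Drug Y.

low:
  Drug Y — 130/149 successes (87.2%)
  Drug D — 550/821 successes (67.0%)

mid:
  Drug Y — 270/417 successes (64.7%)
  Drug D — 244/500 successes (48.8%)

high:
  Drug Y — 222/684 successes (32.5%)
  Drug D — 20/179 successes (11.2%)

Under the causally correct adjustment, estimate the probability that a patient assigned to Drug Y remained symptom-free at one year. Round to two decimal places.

0.63

Since cholesterol is a pre-existing factor (not a product of the drug) and it affects the outcome on its own, it is a confounder. The stratified rates, not the pooled rate, identify the causal effect.
Standardising Drug Y to the population cholesterol mix: 0.353·130/149 + 0.333·270/417 + 0.314·222/684 = 0.626.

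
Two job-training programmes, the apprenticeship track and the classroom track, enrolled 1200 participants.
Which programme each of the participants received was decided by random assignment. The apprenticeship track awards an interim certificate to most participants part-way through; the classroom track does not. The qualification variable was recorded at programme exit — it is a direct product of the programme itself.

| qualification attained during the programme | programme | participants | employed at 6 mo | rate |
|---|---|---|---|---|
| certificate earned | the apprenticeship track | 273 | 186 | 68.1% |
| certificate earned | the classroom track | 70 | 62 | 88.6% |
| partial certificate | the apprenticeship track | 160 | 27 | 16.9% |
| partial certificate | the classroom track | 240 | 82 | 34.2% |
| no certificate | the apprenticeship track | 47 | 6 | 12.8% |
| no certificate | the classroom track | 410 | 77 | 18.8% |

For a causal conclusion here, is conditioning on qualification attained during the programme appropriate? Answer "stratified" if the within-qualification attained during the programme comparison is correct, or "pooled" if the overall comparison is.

pooled

Qualification attained during the programme is recorded after the programme and is itself shifted by it — it sits on the causal path from programme to outcome. Conditioning on a mediator would strip out part of the effect we want; the pooled comparison gives the total causal effect.
Pooled: the apprenticeship track 45.6% vs the classroom track 30.7%; the apprenticeship track is higher overall.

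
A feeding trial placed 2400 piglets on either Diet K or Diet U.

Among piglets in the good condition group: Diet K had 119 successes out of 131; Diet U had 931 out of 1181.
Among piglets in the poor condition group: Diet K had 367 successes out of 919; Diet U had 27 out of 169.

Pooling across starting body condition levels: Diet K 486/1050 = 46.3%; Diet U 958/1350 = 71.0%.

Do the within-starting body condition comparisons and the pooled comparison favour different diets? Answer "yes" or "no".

yes

Within each starting body condition level (good condition 90.8% vs 78.8%; poor condition 39.9% vs 16.0%), Diet K has the higher rate every time. Pooled: 46.3% vs 71.0% — Diet U has the higher rate overall. The two comparisons disagree.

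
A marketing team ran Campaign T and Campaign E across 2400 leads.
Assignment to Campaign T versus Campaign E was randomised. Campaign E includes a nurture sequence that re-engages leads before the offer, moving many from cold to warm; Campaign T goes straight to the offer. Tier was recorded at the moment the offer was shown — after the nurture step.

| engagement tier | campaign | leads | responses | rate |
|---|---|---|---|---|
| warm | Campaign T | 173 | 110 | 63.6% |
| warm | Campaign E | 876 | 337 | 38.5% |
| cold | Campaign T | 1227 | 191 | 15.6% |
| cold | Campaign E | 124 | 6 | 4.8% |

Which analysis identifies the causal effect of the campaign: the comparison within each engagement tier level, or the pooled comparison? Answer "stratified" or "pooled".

pooled

Engagement tier is recorded after the campaign and is itself shifted by it — it sits on the causal path from campaign to outcome. Conditioning on a mediator would strip out part of the effect we want; the pooled comparison gives the total causal effect.
Pooled: Campaign T 21.5% vs Campaign E 34.3%; Campaign E is higher overall.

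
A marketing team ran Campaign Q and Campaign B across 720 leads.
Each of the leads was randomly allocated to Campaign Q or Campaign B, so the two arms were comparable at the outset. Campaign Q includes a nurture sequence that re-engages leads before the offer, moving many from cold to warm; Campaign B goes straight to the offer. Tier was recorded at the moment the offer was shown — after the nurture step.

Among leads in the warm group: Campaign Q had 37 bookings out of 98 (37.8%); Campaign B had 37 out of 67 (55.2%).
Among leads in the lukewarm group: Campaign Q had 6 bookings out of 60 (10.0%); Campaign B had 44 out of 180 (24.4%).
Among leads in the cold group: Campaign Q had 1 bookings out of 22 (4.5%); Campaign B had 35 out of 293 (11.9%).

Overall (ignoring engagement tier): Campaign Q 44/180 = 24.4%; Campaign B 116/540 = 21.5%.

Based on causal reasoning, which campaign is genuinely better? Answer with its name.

Campaign Q

Engagement tier lies on the pathway campaign → engagement tier → outcome, so adjusting for it blocks the indirect effect. For the total causal effect of campaign, use the unadjusted pooled rates.
Pooled: Campaign Q 24.4% vs Campaign B 21.5%; Campaign Q is higher overall.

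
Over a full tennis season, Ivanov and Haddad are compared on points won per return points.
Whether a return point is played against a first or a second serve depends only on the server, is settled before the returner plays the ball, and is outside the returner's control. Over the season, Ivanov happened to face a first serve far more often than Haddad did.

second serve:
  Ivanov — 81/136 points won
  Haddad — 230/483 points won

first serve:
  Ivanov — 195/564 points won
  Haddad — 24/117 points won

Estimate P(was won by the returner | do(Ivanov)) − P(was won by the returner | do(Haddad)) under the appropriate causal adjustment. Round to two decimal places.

Ivanov is higher inside every serve type stratum but Haddad is higher in aggregate. Whether to stratify depends on how serve type relates to the player.
Serve type satisfies the back-door criterion: it is not a descendant of the player, and it blocks the spurious path from player to outcome. Adjusting for it (i.e., using the within-serve type rates) gives the causal effect.
Adjusting over the population distribution of serve type: 0.476·(0.596−0.476) + 0.524·(0.346−0.205) = +0.131.

+0.13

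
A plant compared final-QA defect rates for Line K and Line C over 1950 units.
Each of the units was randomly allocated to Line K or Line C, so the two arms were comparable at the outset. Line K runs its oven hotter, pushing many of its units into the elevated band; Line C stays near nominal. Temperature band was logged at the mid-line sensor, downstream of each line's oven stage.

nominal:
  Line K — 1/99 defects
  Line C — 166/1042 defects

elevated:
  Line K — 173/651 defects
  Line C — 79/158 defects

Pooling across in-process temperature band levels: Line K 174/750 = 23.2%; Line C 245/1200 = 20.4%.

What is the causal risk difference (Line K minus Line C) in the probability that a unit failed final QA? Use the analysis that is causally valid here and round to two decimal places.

Within every in-process temperature band level Line K has the lower rate, yet pooled Line C does — Simpson's reversal.
The distribution of in-process temperature band is itself part of what the line does — it is an intermediate outcome. Holding it fixed would remove that part of the effect; the total effect is the pooled difference.
The causal difference is the pooled difference: 0.232 − 0.204 = +0.028.

+0.03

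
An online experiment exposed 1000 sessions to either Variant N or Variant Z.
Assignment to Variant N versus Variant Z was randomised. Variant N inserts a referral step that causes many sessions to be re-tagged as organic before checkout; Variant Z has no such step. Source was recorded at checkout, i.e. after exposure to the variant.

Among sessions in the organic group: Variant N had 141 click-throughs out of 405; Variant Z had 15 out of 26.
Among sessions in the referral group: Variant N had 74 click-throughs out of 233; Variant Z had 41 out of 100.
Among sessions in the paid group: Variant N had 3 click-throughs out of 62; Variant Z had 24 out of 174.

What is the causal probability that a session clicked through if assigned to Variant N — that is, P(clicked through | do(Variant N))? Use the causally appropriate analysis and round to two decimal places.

0.31

Traffic source is recorded after the variant and is itself shifted by it — it sits on the causal path from variant to outcome. Conditioning on a mediator would strip out part of the effect we want; the pooled comparison gives the total causal effect.
So P(outcome | do(Variant N)) is just the pooled rate for Variant N: 218/700 = 0.311.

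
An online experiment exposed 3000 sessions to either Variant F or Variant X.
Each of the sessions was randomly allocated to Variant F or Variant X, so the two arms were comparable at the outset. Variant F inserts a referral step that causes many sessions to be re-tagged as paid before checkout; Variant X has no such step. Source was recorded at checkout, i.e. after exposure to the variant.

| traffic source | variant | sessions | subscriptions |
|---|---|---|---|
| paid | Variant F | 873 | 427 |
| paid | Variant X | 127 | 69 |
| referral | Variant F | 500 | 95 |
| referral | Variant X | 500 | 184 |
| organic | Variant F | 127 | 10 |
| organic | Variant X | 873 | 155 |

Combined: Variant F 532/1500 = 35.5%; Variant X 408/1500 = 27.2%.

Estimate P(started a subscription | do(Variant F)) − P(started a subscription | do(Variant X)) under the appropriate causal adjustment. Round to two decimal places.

The distribution of traffic source is itself part of what the variant does — it is an intermediate outcome. Holding it fixed would remove that part of the effect; the total effect is the pooled difference.
The causal difference is the pooled difference: 0.355 − 0.272 = +0.083.

+0.08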